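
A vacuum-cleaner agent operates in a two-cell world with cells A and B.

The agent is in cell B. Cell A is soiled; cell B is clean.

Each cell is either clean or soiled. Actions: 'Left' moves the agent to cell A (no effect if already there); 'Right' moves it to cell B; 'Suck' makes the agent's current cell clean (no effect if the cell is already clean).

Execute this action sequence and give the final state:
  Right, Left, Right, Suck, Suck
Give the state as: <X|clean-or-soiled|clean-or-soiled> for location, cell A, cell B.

<B|soiled|clean>

[1] after Right: <B|soiled|clean>
[2] after Left: <A|soiled|clean>
[3] after Right: <B|soiled|clean>
[4] after Suck: <B|soiled|clean>
[5] after Suck: <B|soiled|clean>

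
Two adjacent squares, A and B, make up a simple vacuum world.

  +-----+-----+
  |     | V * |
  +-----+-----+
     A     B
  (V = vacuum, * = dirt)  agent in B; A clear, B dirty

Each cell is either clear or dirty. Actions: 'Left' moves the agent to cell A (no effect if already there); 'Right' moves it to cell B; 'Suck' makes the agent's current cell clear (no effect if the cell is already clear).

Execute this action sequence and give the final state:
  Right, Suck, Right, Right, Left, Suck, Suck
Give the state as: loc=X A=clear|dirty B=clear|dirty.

step 1/7 (Right): loc=B A=clear B=dirty
step 2/7 (Suck): loc=B A=clear B=clear
step 3/7 (Right): loc=B A=clear B=clear
step 4/7 (Right): loc=B A=clear B=clear
step 5/7 (Left): loc=A A=clear B=clear
step 6/7 (Suck): loc=A A=clear B=clear
step 7/7 (Suck): loc=A A=clear B=clear

loc=A A=clear B=clear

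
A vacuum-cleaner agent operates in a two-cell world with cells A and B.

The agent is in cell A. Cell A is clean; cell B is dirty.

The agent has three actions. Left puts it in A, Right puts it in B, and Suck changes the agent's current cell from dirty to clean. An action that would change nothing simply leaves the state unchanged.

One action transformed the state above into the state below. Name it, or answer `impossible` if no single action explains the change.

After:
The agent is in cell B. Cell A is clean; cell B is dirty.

Right

try  Left: loc=A A=clean B=dirty
try Right: loc=B A=clean B=dirty  ← match
try  Suck: loc=A A=clean B=dirty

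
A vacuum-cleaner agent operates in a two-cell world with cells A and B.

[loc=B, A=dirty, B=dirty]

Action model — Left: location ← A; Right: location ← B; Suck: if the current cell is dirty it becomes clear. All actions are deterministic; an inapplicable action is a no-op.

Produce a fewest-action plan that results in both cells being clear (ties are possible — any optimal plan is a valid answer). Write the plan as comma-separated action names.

t=1 Suck ⇒ loc=B A=dirty B=clear
t=2 Left ⇒ loc=A A=dirty B=clear
t=3 Suck ⇒ loc=A A=clear B=clear
min 3: Suck B + move + Suck A

Suck, Left, Suck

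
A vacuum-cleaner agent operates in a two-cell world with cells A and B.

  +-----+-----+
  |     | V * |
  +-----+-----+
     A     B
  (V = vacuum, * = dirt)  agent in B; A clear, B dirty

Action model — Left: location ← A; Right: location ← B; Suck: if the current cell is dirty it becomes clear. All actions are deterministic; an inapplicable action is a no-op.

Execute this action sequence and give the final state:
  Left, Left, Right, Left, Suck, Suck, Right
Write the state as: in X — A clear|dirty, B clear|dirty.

in B — A clear, B dirty

1) do Left; now in A — A clear, B dirty
2) do Left; now in A — A clear, B dirty
3) do Right; now in B — A clear, B dirty
4) do Left; now in A — A clear, B dirty
5) do Suck; now in A — A clear, B dirty
6) do Suck; now in A — A clear, B dirty
7) do Right; now in B — A clear, B dirty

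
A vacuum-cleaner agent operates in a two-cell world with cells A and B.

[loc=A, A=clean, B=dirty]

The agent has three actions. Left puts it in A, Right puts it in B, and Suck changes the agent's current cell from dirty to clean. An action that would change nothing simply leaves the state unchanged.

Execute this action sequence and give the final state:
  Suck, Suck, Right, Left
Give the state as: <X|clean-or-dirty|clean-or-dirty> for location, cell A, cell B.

<A|clean|dirty>

t=1 Suck ⇒ <A|clean|dirty>
t=2 Suck ⇒ <A|clean|dirty>
t=3 Right ⇒ <B|clean|dirty>
t=4 Left ⇒ <A|clean|dirty>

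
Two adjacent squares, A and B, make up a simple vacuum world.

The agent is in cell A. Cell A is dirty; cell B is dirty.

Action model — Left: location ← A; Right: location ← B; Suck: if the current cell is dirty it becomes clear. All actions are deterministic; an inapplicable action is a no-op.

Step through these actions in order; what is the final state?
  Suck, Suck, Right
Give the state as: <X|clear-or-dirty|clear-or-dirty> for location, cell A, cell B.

<B|clear|dirty>

Suck (#1): <A|clear|dirty>
Suck (#2): <A|clear|dirty>
Right (#3): <B|clear|dirty>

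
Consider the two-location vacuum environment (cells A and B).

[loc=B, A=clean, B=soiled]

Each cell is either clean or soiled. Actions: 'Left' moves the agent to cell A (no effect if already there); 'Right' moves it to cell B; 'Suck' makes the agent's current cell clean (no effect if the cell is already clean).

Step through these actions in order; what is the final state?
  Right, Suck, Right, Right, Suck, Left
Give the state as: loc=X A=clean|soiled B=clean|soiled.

loc=A A=clean B=clean

t=1 Right ⇒ loc=B A=clean B=soiled
t=2 Suck ⇒ loc=B A=clean B=clean
t=3 Right ⇒ loc=B A=clean B=clean
t=4 Right ⇒ loc=B A=clean B=clean
t=5 Suck ⇒ loc=B A=clean B=clean
t=6 Left ⇒ loc=A A=clean B=clean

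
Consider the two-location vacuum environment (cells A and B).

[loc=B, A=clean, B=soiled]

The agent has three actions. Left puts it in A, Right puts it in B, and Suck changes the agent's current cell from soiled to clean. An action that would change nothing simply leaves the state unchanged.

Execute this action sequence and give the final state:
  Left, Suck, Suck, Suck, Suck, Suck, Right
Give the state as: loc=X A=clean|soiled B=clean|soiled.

Left (#1): loc=A A=clean B=soiled
Suck (#2): loc=A A=clean B=soiled
Suck (#3): loc=A A=clean B=soiled
Suck (#4): loc=A A=clean B=soiled
Suck (#5): loc=A A=clean B=soiled
Suck (#6): loc=A A=clean B=soiled
Right (#7): loc=B A=clean B=soiled

loc=B A=clean B=soiled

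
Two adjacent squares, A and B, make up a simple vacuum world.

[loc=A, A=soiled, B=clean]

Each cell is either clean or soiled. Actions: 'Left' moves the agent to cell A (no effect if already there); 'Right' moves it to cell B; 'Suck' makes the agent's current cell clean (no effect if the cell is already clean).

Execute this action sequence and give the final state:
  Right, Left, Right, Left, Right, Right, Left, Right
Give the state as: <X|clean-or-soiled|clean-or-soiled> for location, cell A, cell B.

<B|soiled|clean>

step 1/8 (Right): <B|soiled|clean>
step 2/8 (Left): <A|soiled|clean>
step 3/8 (Right): <B|soiled|clean>
step 4/8 (Left): <A|soiled|clean>
step 5/8 (Right): <B|soiled|clean>
step 6/8 (Right): <B|soiled|clean>
step 7/8 (Left): <A|soiled|clean>
step 8/8 (Right): <B|soiled|clean>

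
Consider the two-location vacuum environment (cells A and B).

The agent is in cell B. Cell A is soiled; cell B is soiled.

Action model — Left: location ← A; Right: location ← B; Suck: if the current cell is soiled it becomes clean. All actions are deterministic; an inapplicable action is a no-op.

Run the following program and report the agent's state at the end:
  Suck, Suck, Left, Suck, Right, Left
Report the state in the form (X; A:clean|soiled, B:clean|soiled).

(A; A:clean, B:clean)

t=1 Suck ⇒ (B; A:soiled, B:clean)
t=2 Suck ⇒ (B; A:soiled, B:clean)
t=3 Left ⇒ (A; A:soiled, B:clean)
t=4 Suck ⇒ (A; A:clean, B:clean)
t=5 Right ⇒ (B; A:clean, B:clean)
t=6 Left ⇒ (A; A:clean, B:clean)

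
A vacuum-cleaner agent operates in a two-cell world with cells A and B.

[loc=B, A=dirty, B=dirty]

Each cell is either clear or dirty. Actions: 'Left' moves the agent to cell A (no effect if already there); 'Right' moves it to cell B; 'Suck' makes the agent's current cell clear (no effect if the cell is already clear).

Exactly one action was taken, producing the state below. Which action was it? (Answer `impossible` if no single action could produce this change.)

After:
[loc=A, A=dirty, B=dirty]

Left

try  Left: loc=A A=dirty B=dirty  ← match
try Right: loc=B A=dirty B=dirty
try  Suck: loc=B A=dirty B=clear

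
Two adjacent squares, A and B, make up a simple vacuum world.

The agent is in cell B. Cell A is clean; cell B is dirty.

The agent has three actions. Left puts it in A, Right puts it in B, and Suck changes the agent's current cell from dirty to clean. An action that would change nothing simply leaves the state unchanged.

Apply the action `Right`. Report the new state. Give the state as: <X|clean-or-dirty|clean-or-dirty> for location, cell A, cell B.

<B|clean|dirty>

start: <B|clean|dirty>
[1] after Right: <B|clean|dirty>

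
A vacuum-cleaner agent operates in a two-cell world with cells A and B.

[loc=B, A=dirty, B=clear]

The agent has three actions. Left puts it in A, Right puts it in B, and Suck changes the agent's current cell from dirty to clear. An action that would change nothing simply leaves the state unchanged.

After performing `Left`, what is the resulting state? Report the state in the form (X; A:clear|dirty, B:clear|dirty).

start: (B; A:dirty, B:clear)
t=1 Left ⇒ (A; A:dirty, B:clear)

(A; A:dirty, B:clear)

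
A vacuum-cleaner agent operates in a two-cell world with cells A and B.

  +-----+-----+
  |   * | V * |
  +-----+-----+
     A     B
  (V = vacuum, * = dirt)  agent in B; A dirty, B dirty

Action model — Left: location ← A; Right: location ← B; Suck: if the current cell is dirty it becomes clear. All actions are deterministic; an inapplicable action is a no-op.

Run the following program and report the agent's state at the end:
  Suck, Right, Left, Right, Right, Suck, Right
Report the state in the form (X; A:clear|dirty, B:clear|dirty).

(B; A:dirty, B:clear)

Suck (#1): (B; A:dirty, B:clear)
Right (#2): (B; A:dirty, B:clear)
Left (#3): (A; A:dirty, B:clear)
Right (#4): (B; A:dirty, B:clear)
Right (#5): (B; A:dirty, B:clear)
Suck (#6): (B; A:dirty, B:clear)
Right (#7): (B; A:dirty, B:clear)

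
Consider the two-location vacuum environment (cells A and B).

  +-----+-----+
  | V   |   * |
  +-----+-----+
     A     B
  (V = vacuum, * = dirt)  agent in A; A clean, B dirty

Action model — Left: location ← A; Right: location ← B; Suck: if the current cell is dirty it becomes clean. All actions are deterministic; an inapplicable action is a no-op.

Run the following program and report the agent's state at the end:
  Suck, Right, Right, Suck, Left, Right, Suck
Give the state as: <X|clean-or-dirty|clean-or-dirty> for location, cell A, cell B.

<B|clean|clean>

1. Suck → <A|clean|dirty>
2. Right → <B|clean|dirty>
3. Right → <B|clean|dirty>
4. Suck → <B|clean|clean>
5. Left → <A|clean|clean>
6. Right → <B|clean|clean>
7. Suck → <B|clean|clean>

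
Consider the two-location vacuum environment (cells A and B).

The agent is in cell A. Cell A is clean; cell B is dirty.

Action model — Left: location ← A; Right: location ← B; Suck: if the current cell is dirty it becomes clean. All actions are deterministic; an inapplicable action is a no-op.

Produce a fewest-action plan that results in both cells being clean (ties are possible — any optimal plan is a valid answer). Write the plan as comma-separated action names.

[1] after Right: in B — A clean, B dirty
[2] after Suck: in B — A clean, B clean
min 2: go B then Suck

Right, Suck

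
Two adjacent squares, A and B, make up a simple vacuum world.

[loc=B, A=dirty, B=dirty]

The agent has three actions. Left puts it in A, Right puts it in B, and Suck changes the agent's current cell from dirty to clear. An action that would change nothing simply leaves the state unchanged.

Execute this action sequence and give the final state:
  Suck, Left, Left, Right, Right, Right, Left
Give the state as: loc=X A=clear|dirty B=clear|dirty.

loc=A A=dirty B=clear

step 1/7 (Suck): loc=B A=dirty B=clear
step 2/7 (Left): loc=A A=dirty B=clear
step 3/7 (Left): loc=A A=dirty B=clear
step 4/7 (Right): loc=B A=dirty B=clear
step 5/7 (Right): loc=B A=dirty B=clear
step 6/7 (Right): loc=B A=dirty B=clear
step 7/7 (Left): loc=A A=dirty B=clear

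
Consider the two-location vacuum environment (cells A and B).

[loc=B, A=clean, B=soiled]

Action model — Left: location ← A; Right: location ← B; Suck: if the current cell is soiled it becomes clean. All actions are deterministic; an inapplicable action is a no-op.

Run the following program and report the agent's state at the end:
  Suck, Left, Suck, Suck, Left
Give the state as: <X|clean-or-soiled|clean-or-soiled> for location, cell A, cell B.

<A|clean|clean>

1) do Suck; now <B|clean|clean>
2) do Left; now <A|clean|clean>
3) do Suck; now <A|clean|clean>
4) do Suck; now <A|clean|clean>
5) do Left; now <A|clean|clean>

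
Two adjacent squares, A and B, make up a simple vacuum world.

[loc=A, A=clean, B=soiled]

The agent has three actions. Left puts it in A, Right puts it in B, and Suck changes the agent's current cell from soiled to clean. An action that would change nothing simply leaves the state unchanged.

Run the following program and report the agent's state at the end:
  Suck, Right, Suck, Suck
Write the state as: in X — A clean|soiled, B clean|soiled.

in B — A clean, B clean

[1] after Suck: in A — A clean, B soiled
[2] after Right: in B — A clean, B soiled
[3] after Suck: in B — A clean, B clean
[4] after Suck: in B — A clean, B clean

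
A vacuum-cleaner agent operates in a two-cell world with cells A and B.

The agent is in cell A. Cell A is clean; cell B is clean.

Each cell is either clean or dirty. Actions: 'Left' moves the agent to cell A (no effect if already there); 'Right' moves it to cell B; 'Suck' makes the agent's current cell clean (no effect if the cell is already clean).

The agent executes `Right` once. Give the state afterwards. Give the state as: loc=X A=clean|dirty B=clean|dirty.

loc=B A=clean B=clean

start: loc=A A=clean B=clean
Right (#1): loc=B A=clean B=clean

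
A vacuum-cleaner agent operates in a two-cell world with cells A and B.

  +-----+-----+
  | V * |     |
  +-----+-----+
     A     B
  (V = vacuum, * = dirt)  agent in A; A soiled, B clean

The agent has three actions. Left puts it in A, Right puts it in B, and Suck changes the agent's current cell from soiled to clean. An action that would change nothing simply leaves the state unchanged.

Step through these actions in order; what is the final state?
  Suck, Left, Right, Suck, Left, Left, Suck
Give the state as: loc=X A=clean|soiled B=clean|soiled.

loc=A A=clean B=clean

1. Suck → loc=A A=clean B=clean
2. Left → loc=A A=clean B=clean
3. Right → loc=B A=clean B=clean
4. Suck → loc=B A=clean B=clean
5. Left → loc=A A=clean B=clean
6. Left → loc=A A=clean B=clean
7. Suck → loc=A A=clean B=clean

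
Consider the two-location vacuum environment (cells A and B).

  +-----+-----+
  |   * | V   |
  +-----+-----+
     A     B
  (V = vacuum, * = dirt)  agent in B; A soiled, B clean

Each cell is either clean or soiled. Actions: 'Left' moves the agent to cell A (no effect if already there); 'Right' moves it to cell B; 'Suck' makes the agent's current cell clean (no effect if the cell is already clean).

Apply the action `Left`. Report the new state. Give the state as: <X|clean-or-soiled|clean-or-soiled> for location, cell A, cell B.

start: <B|soiled|clean>
1) do Left; now <A|soiled|clean>

<A|soiled|clean>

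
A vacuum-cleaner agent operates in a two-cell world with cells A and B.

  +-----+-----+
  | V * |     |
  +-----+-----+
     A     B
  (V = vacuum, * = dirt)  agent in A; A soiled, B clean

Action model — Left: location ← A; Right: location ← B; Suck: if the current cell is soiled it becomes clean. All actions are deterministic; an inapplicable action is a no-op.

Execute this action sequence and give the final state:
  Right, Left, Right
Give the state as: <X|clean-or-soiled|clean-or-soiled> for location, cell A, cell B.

<B|soiled|clean>

[1] after Right: <B|soiled|clean>
[2] after Left: <A|soiled|clean>
[3] after Right: <B|soiled|clean>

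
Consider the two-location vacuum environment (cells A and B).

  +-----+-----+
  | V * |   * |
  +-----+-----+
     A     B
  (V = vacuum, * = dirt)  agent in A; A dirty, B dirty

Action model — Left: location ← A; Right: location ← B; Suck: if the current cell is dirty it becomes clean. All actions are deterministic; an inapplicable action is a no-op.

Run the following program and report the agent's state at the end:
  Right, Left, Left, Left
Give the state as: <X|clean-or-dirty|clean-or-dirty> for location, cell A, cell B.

<A|dirty|dirty>

1. Right → <B|dirty|dirty>
2. Left → <A|dirty|dirty>
3. Left → <A|dirty|dirty>
4. Left → <A|dirty|dirty>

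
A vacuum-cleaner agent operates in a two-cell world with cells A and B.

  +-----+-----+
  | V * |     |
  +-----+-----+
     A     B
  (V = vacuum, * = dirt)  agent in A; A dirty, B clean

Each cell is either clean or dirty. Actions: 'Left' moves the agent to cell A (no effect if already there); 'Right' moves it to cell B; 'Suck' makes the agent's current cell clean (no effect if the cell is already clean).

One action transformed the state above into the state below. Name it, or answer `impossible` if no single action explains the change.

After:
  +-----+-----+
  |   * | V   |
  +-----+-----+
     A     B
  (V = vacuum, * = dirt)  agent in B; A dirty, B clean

try  Left: (A; A:dirty, B:clean)
try Right: (B; A:dirty, B:clean)  ← match
try  Suck: (A; A:clean, B:clean)

Right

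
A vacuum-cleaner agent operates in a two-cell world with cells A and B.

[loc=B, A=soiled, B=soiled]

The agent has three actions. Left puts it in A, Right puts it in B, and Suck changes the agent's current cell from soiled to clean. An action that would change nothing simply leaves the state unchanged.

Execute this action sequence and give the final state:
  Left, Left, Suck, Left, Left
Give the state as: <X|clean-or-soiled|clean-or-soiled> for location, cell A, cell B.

<A|clean|soiled>

[1] after Left: <A|soiled|soiled>
[2] after Left: <A|soiled|soiled>
[3] after Suck: <A|clean|soiled>
[4] after Left: <A|clean|soiled>
[5] after Left: <A|clean|soiled>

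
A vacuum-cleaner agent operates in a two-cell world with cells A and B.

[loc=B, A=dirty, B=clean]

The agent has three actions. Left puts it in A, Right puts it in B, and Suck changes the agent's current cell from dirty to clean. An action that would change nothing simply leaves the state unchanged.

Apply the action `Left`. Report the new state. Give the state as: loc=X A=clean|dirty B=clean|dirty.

start: loc=B A=dirty B=clean
[1] after Left: loc=A A=dirty B=clean

loc=A A=dirty B=clean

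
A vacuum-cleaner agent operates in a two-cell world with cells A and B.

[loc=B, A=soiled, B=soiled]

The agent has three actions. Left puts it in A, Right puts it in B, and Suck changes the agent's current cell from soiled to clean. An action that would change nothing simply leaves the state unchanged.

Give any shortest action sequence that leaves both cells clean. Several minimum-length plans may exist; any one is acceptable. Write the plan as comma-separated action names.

t=1 Suck ⇒ loc=B A=soiled B=clean
t=2 Left ⇒ loc=A A=soiled B=clean
t=3 Suck ⇒ loc=A A=clean B=clean
min 3: Suck B + move + Suck A

Suck, Left, Suck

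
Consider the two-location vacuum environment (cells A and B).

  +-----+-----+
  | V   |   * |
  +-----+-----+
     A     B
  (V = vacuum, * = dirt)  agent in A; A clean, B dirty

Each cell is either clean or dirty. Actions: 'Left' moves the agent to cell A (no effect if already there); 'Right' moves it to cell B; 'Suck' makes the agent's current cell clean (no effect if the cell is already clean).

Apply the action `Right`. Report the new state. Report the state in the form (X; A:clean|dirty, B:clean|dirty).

start: (A; A:clean, B:dirty)
step 1/1 (Right): (B; A:clean, B:dirty)

(B; A:clean, B:dirty)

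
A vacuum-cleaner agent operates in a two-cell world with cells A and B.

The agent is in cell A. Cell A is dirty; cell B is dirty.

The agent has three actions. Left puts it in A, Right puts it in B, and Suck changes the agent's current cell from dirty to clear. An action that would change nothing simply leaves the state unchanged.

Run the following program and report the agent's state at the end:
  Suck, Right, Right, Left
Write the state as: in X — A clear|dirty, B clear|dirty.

[1] after Suck: in A — A clear, B dirty
[2] after Right: in B — A clear, B dirty
[3] after Right: in B — A clear, B dirty
[4] after Left: in A — A clear, B dirty

in A — A clear, B dirty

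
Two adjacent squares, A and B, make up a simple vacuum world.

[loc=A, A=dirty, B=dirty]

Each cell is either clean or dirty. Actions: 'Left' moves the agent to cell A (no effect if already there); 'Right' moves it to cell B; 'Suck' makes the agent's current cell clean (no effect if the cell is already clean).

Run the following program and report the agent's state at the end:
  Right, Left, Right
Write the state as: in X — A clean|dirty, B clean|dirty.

in B — A dirty, B dirty

t=1 Right ⇒ in B — A dirty, B dirty
t=2 Left ⇒ in A — A dirty, B dirty
t=3 Right ⇒ in B — A dirty, B dirty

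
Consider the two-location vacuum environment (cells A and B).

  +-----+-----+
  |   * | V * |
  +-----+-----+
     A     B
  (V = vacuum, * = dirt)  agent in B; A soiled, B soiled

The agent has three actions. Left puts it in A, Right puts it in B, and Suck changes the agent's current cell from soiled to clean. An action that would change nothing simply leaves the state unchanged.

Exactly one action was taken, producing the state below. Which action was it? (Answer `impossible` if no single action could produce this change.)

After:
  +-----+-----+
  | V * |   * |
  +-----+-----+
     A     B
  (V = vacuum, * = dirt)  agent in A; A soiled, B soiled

try  Left: <A|soiled|soiled>  ← match
try Right: <B|soiled|soiled>
try  Suck: <B|soiled|clean>

Left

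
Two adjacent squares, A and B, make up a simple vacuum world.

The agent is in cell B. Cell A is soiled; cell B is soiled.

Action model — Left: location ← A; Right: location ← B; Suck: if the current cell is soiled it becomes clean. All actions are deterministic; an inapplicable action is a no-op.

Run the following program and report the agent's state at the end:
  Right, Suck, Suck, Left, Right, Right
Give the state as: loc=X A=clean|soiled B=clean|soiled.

1) do Right; now loc=B A=soiled B=soiled
2) do Suck; now loc=B A=soiled B=clean
3) do Suck; now loc=B A=soiled B=clean
4) do Left; now loc=A A=soiled B=clean
5) do Right; now loc=B A=soiled B=clean
6) do Right; now loc=B A=soiled B=clean

loc=B A=soiled B=clean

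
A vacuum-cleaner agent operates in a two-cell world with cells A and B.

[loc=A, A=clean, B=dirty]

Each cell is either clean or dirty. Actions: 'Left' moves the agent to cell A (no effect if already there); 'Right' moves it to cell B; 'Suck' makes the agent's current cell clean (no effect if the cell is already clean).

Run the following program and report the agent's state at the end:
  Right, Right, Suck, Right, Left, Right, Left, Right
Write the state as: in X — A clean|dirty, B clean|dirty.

[1] after Right: in B — A clean, B dirty
[2] after Right: in B — A clean, B dirty
[3] after Suck: in B — A clean, B clean
[4] after Right: in B — A clean, B clean
[5] after Left: in A — A clean, B clean
[6] after Right: in B — A clean, B clean
[7] after Left: in A — A clean, B clean
[8] after Right: in B — A clean, B clean

in B — A clean, B clean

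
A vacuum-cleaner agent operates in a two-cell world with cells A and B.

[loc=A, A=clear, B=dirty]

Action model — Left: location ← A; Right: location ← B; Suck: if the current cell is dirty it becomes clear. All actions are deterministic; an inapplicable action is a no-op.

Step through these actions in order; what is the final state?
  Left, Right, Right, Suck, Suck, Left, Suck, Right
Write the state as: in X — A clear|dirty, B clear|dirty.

[1] after Left: in A — A clear, B dirty
[2] after Right: in B — A clear, B dirty
[3] after Right: in B — A clear, B dirty
[4] after Suck: in B — A clear, B clear
[5] after Suck: in B — A clear, B clear
[6] after Left: in A — A clear, B clear
[7] after Suck: in A — A clear, B clear
[8] after Right: in B — A clear, B clear

in B — A clear, B clear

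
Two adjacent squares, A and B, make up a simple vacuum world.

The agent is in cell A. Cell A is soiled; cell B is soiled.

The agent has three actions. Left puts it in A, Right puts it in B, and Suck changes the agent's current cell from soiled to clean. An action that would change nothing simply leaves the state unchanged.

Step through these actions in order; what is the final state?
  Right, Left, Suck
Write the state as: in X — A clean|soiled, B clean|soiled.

in A — A clean, B soiled

t=1 Right ⇒ in B — A soiled, B soiled
t=2 Left ⇒ in A — A soiled, B soiled
t=3 Suck ⇒ in A — A clean, B soiled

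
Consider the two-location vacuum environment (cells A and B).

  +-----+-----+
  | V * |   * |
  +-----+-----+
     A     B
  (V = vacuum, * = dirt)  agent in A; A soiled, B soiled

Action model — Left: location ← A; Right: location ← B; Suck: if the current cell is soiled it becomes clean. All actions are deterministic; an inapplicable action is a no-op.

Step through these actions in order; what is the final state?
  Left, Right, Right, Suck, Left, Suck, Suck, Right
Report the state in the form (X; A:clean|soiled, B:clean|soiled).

step 1/8 (Left): (A; A:soiled, B:soiled)
step 2/8 (Right): (B; A:soiled, B:soiled)
step 3/8 (Right): (B; A:soiled, B:soiled)
step 4/8 (Suck): (B; A:soiled, B:clean)
step 5/8 (Left): (A; A:soiled, B:clean)
step 6/8 (Suck): (A; A:clean, B:clean)
step 7/8 (Suck): (A; A:clean, B:clean)
step 8/8 (Right): (B; A:clean, B:clean)

(B; A:clean, B:clean)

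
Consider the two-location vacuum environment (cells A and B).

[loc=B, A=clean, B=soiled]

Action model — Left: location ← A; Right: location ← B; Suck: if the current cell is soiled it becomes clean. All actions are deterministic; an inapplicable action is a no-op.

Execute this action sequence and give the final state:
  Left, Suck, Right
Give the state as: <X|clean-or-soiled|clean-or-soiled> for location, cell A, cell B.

1. Left → <A|clean|soiled>
2. Suck → <A|clean|soiled>
3. Right → <B|clean|soiled>

<B|clean|soiled>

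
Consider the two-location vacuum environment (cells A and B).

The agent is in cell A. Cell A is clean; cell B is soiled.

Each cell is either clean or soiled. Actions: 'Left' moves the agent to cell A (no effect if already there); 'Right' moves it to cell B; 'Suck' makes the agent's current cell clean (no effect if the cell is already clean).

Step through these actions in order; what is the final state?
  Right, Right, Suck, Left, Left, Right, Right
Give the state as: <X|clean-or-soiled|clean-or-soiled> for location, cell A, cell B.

[1] after Right: <B|clean|soiled>
[2] after Right: <B|clean|soiled>
[3] after Suck: <B|clean|clean>
[4] after Left: <A|clean|clean>
[5] after Left: <A|clean|clean>
[6] after Right: <B|clean|clean>
[7] after Right: <B|clean|clean>

<B|clean|clean>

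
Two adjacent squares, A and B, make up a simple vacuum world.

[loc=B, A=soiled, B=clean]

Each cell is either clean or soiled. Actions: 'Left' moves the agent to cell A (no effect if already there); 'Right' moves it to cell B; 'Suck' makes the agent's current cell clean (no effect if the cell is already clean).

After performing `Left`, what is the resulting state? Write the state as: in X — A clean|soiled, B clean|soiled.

in A — A soiled, B clean

start: in B — A soiled, B clean
1. Left → in A — A soiled, B clean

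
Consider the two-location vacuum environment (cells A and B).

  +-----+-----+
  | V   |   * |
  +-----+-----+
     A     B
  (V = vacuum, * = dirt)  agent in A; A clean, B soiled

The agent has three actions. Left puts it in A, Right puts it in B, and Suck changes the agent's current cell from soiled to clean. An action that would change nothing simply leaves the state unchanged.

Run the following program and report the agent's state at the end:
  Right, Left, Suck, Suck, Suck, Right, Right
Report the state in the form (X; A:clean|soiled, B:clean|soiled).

(B; A:clean, B:soiled)

Right (#1): (B; A:clean, B:soiled)
Left (#2): (A; A:clean, B:soiled)
Suck (#3): (A; A:clean, B:soiled)
Suck (#4): (A; A:clean, B:soiled)
Suck (#5): (A; A:clean, B:soiled)
Right (#6): (B; A:clean, B:soiled)
Right (#7): (B; A:clean, B:soiled)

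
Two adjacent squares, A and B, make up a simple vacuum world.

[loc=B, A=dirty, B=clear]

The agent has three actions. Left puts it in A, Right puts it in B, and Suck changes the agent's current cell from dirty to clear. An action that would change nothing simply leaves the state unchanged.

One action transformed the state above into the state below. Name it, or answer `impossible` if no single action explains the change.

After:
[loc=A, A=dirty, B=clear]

Left

try  Left: (A; A:dirty, B:clear)  ← match
try Right: (B; A:dirty, B:clear)
try  Suck: (B; A:dirty, B:clear)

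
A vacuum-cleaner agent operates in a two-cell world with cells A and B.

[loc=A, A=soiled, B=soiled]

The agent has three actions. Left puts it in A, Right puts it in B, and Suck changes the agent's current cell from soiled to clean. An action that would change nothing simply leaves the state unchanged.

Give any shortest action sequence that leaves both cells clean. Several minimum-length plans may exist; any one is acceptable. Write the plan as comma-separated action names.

1) do Suck; now loc=A A=clean B=soiled
2) do Right; now loc=B A=clean B=soiled
3) do Suck; now loc=B A=clean B=clean
min 3: Suck A + move + Suck B

Suck, Right, Suck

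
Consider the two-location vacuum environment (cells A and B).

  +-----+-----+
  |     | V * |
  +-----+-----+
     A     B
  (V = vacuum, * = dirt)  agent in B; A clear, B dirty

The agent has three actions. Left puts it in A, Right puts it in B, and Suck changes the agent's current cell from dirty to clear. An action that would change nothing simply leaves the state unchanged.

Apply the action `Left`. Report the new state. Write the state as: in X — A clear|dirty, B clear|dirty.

start: in B — A clear, B dirty
step 1/1 (Left): in A — A clear, B dirty

in A — A clear, B dirty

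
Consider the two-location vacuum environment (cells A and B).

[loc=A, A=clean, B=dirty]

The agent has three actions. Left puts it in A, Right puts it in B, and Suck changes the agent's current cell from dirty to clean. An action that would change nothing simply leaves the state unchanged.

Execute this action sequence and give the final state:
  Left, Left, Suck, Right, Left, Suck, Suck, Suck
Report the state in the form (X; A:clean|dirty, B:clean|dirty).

1) do Left; now (A; A:clean, B:dirty)
2) do Left; now (A; A:clean, B:dirty)
3) do Suck; now (A; A:clean, B:dirty)
4) do Right; now (B; A:clean, B:dirty)
5) do Left; now (A; A:clean, B:dirty)
6) do Suck; now (A; A:clean, B:dirty)
7) do Suck; now (A; A:clean, B:dirty)
8) do Suck; now (A; A:clean, B:dirty)

(A; A:clean, B:dirty)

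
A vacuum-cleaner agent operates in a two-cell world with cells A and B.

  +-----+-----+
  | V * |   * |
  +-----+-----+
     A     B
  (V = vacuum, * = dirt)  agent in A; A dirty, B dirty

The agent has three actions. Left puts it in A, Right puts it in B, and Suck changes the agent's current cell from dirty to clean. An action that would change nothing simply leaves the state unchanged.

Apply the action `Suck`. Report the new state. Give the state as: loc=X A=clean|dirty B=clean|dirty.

loc=A A=clean B=dirty

start: loc=A A=dirty B=dirty
Suck (#1): loc=A A=clean B=dirty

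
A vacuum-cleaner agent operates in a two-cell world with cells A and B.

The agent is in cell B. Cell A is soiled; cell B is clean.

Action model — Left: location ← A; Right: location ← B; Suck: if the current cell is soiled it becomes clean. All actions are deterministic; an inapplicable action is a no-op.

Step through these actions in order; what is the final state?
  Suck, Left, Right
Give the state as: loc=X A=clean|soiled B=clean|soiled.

loc=B A=soiled B=clean

step 1/3 (Suck): loc=B A=soiled B=clean
step 2/3 (Left): loc=A A=soiled B=clean
step 3/3 (Right): loc=B A=soiled B=clean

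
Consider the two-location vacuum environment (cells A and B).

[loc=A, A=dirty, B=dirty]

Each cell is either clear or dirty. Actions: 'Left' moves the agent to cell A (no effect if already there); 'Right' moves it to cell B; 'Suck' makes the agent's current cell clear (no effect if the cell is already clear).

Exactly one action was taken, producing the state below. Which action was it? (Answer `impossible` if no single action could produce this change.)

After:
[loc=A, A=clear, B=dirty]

Suck

try  Left: <A|dirty|dirty>
try Right: <B|dirty|dirty>
try  Suck: <A|clear|dirty>  ← match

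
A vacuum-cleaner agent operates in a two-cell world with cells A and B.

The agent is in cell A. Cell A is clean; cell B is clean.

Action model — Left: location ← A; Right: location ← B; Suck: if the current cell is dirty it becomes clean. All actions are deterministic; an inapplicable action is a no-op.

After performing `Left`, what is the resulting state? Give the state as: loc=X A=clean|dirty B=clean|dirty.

start: loc=A A=clean B=clean
1) do Left; now loc=A A=clean B=clean

loc=A A=clean B=clean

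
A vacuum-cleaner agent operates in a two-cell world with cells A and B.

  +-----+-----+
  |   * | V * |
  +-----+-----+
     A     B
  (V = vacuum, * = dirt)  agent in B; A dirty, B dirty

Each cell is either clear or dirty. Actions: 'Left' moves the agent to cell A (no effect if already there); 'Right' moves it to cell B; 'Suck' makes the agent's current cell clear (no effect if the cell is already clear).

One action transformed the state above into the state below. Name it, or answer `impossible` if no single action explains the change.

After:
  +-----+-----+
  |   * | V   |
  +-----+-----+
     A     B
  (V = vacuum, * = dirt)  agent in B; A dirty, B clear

try  Left: in A — A dirty, B dirty
try Right: in B — A dirty, B dirty
try  Suck: in B — A dirty, B clear  ← match

Suck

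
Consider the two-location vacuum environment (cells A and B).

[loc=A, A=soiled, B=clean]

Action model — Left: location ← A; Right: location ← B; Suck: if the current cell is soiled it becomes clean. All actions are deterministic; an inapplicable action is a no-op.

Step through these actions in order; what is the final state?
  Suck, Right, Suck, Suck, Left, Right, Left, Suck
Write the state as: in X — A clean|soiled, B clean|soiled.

step 1/8 (Suck): in A — A clean, B clean
step 2/8 (Right): in B — A clean, B clean
step 3/8 (Suck): in B — A clean, B clean
step 4/8 (Suck): in B — A clean, B clean
step 5/8 (Left): in A — A clean, B clean
step 6/8 (Right): in B — A clean, B clean
step 7/8 (Left): in A — A clean, B clean
step 8/8 (Suck): in A — A clean, B clean

in A — A clean, B clean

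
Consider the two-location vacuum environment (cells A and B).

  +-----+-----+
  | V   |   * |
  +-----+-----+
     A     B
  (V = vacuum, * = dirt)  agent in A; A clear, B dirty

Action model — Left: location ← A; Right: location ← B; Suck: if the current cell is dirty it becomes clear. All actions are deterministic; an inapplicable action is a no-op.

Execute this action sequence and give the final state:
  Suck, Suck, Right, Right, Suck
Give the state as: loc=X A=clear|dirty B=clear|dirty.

1) do Suck; now loc=A A=clear B=dirty
2) do Suck; now loc=A A=clear B=dirty
3) do Right; now loc=B A=clear B=dirty
4) do Right; now loc=B A=clear B=dirty
5) do Suck; now loc=B A=clear B=clear

loc=B A=clear B=clear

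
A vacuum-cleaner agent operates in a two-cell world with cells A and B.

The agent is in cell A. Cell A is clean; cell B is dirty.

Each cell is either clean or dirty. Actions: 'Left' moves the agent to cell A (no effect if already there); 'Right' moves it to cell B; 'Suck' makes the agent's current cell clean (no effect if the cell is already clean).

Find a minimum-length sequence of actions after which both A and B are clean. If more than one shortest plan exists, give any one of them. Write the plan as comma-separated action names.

step 1/2 (Right): (B; A:clean, B:dirty)
step 2/2 (Suck): (B; A:clean, B:clean)
min 2: go B then Suck

Right, Suck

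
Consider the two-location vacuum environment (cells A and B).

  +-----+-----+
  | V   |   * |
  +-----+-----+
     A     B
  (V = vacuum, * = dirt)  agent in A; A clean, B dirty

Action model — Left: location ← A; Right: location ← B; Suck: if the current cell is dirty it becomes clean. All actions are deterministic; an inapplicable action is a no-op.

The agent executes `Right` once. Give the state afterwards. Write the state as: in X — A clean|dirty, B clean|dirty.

start: in A — A clean, B dirty
Right (#1): in B — A clean, B dirty

in B — A clean, B dirty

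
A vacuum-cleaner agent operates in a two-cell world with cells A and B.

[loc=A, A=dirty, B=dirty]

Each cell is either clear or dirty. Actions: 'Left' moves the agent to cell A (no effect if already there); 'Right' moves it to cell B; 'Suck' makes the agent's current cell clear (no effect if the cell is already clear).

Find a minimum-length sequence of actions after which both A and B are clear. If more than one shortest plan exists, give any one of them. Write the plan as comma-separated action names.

[1] after Suck: (A; A:clear, B:dirty)
[2] after Right: (B; A:clear, B:dirty)
[3] after Suck: (B; A:clear, B:clear)
min 3: Suck A + move + Suck B

Suck, Right, Suck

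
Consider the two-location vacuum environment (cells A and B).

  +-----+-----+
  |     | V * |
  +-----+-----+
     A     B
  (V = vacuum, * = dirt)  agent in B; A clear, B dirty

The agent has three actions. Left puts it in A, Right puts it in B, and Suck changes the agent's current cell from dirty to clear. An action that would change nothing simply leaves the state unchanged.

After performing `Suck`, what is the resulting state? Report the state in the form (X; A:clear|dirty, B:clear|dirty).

(B; A:clear, B:clear)

start: (B; A:clear, B:dirty)
step 1/1 (Suck): (B; A:clear, B:clear)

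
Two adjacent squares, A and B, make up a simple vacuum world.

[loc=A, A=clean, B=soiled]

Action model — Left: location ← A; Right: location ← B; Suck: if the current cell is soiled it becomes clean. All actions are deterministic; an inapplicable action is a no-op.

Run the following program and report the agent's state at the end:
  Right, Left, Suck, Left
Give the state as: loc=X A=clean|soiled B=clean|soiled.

loc=A A=clean B=soiled

t=1 Right ⇒ loc=B A=clean B=soiled
t=2 Left ⇒ loc=A A=clean B=soiled
t=3 Suck ⇒ loc=A A=clean B=soiled
t=4 Left ⇒ loc=A A=clean B=soiled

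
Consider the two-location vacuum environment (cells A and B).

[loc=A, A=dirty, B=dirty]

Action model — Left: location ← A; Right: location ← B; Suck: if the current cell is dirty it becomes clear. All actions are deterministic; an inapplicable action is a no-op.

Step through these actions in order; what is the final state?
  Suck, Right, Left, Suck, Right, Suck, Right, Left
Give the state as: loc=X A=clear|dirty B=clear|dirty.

[1] after Suck: loc=A A=clear B=dirty
[2] after Right: loc=B A=clear B=dirty
[3] after Left: loc=A A=clear B=dirty
[4] after Suck: loc=A A=clear B=dirty
[5] after Right: loc=B A=clear B=dirty
[6] after Suck: loc=B A=clear B=clear
[7] after Right: loc=B A=clear B=clear
[8] after Left: loc=A A=clear B=clear

loc=A A=clear B=clear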